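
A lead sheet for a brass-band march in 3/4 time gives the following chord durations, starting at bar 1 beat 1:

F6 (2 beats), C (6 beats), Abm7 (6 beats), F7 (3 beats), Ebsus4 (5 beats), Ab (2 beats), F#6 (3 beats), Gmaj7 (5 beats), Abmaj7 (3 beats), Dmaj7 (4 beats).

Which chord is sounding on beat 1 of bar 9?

Beat 1 of bar 9 is beat (9−1)×3 + 1 = 25 overall.
Running totals: F6 ends at 2, C ends at 8, Abm7 ends at 14, F7 ends at 17, Ebsus4 ends at 22, Ab ends at 24, F#6 ends at 27.
Beat 25 falls within F#6.

F#6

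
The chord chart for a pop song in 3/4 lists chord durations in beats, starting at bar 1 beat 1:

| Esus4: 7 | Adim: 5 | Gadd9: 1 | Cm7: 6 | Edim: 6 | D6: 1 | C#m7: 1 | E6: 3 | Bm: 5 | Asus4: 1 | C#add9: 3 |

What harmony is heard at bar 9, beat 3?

Beat 3 of bar 9 is beat (9−1)×3 + 3 = 27 overall.
Running totals: Esus4 ends at 7, Adim ends at 12, Gadd9 ends at 13, Cm7 ends at 19, Edim ends at 25, D6 ends at 26, C#m7 ends at 27.
Beat 27 falls within C#m7.

C#m7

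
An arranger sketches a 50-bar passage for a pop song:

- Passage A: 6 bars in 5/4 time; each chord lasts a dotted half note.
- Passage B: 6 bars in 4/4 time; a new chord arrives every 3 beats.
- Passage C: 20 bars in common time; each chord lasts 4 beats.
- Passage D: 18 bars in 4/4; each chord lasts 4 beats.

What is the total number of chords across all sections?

56 chords

A: 6·5 = 30 beats, 30/3 = 10 chords.
B: 6·4 = 24 beats, 24/3 = 8 chords.
C: 20·4 = 80 beats, 80/4 = 20 chords.
D: 18·4 = 72 beats, 72/4 = 18 chords.
Total: 10 + 8 + 20 + 18 = 56.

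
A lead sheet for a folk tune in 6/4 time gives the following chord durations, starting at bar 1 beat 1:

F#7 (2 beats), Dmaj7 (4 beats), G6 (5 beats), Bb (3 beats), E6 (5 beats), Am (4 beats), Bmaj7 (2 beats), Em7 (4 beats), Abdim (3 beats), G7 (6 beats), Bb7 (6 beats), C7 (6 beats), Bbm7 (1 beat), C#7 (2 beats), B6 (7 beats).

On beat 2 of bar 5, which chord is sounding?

Em7

Beat 2 of bar 5 is beat (5−1)×6 + 2 = 26 overall.
Running totals: F#7 ends at 2, Dmaj7 ends at 6, G6 ends at 11, Bb ends at 14, E6 ends at 19, Am ends at 23, Bmaj7 ends at 25, Em7 ends at 29.
Beat 26 falls within Em7.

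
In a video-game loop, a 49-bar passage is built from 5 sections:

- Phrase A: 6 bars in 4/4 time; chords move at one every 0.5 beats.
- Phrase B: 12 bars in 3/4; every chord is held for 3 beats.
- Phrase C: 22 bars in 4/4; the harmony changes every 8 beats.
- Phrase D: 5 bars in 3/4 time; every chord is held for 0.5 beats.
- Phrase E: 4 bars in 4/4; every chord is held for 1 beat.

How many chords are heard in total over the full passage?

A: 6 bars × 4 beats = 24 beats; 0.5 beats/chord → 48 chords.
B: 12 bars × 3 beats = 36 beats; 3 beats/chord → 12 chords.
C: 22 bars × 4 beats = 88 beats; 8 beats/chord → 11 chords.
D: 5 bars × 3 beats = 15 beats; 0.5 beats/chord → 30 chords.
E: 4 bars × 4 beats = 16 beats; 1 beat/chord → 16 chords.
Total: 48 + 12 + 11 + 30 + 16 = 117.

117 chords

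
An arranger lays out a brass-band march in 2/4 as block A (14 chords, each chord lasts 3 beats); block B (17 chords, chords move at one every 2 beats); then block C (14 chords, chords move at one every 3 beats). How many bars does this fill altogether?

59 bars

A: 14 × 3 = 42 beats = 21 bars.
B: 17 × 2 = 34 beats = 17 bars.
C: 14 × 3 = 42 beats = 21 bars.
Total: 21 + 17 + 21 = 59 bars.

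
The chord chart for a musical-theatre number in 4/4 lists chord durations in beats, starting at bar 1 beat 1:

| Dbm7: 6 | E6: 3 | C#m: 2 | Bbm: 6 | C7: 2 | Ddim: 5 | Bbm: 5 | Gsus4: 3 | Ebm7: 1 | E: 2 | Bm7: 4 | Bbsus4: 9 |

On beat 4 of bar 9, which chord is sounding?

Bm7

Beat 4 of bar 9 is beat (9−1)×4 + 4 = 36 overall.
Running totals: Dbm7 ends at 6, E6 ends at 9, C#m ends at 11, Bbm ends at 17, C7 ends at 19, Ddim ends at 24, Bbm ends at 29, Gsus4 ends at 32, Ebm7 ends at 33, E ends at 35, Bm7 ends at 39.
Beat 36 falls within Bm7.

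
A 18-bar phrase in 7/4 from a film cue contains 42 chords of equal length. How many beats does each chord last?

18 bars × 7 beats/bar = 126 beats total.
126 beats ÷ 42 chords = 3 beats per chord.
(That is a dotted half note.)

3 beats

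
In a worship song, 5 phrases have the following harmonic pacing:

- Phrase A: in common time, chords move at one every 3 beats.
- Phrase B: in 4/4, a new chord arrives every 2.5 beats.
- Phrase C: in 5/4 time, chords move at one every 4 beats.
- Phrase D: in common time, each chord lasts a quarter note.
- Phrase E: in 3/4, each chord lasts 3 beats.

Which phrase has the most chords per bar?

A: each chord is 3 beats in 4/4, so 4/3 per bar.
B: each chord is 2.5 beats in 4/4, so 1.6 per bar.
C: each chord is 4 beats in 5/4, so 1.25 per bar.
D: each chord is 1 beat in 4/4, so 4 per bar.
E: each chord is 3 beats in 3/4, so 1 per bar.
Fastest is D at 4 chords/bar.

Phrase D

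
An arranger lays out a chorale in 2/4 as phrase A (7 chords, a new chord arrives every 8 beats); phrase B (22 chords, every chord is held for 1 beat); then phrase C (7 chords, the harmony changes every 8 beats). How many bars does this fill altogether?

67 bars

A: 7 × 8 = 56 beats = 28 bars.
B: 22 × 1 = 22 beats = 11 bars.
C: 7 × 8 = 56 beats = 28 bars.
Total: 28 + 11 + 28 = 67 bars.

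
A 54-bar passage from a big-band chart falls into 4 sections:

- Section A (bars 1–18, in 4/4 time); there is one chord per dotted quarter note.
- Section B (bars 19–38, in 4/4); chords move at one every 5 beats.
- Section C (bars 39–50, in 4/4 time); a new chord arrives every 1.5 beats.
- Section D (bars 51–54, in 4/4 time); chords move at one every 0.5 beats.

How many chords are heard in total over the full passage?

A: 18 bars × 4 beats = 72 beats; 1.5 beats/chord → 48 chords.
B: 20 bars × 4 beats = 80 beats; 5 beats/chord → 16 chords.
C: 12 bars × 4 beats = 48 beats; 1.5 beats/chord → 32 chords.
D: 4 bars × 4 beats = 16 beats; 0.5 beats/chord → 32 chords.
Total: 48 + 16 + 32 + 32 = 128.

128 chords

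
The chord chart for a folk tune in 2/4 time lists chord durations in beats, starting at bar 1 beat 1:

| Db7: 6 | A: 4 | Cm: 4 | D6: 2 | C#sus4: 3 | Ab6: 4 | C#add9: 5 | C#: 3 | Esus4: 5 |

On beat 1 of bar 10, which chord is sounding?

Beat 1 of bar 10 is beat (10−1)×2 + 1 = 19 overall.
Running totals: Db7 ends at 6, A ends at 10, Cm ends at 14, D6 ends at 16, C#sus4 ends at 19.
Beat 19 falls within C#sus4.

C#sus4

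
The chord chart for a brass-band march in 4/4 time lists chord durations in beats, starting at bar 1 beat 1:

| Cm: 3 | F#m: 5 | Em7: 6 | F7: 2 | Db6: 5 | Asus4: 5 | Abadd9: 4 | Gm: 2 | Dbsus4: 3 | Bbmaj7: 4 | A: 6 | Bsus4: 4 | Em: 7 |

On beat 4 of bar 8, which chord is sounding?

Beat 4 of bar 8 is beat (8−1)×4 + 4 = 32 overall.
Running totals: Cm ends at 3, F#m ends at 8, Em7 ends at 14, F7 ends at 16, Db6 ends at 21, Asus4 ends at 26, Abadd9 ends at 30, Gm ends at 32.
Beat 32 falls within Gm.

Gm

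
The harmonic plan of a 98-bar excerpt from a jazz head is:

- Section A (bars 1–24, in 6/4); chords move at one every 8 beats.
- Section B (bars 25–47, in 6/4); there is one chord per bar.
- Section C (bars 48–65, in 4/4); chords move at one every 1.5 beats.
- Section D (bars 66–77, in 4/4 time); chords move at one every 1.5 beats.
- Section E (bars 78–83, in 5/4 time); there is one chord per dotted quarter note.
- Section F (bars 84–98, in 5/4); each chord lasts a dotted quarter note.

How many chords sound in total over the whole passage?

A: 24·6 = 144 beats, 144/8 = 18 chords.
B: 23·6 = 138 beats, 138/6 = 23 chords.
C: 18·4 = 72 beats, 72/1.5 = 48 chords.
D: 12·4 = 48 beats, 48/1.5 = 32 chords.
E: 6·5 = 30 beats, 30/1.5 = 20 chords.
F: 15·5 = 75 beats, 75/1.5 = 50 chords.
Total: 18 + 23 + 48 + 32 + 20 + 50 = 191.

191 chords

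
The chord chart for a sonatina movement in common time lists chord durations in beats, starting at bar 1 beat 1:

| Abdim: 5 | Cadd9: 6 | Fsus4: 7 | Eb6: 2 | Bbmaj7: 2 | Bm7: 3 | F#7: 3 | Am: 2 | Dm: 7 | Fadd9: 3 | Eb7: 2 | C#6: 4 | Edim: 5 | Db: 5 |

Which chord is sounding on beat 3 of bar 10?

Beat 3 of bar 10 is beat (10−1)×4 + 3 = 39 overall.
Running totals: Abdim ends at 5, Cadd9 ends at 11, Fsus4 ends at 18, Eb6 ends at 20, Bbmaj7 ends at 22, Bm7 ends at 25, F#7 ends at 28, Am ends at 30, Dm ends at 37, Fadd9 ends at 40.
Beat 39 falls within Fadd9.

Fadd9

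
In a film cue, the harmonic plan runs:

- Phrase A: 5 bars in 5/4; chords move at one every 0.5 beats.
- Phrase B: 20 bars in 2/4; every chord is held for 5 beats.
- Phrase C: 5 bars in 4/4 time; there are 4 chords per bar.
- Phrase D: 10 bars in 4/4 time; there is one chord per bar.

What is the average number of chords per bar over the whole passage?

2.2 chords per bar

A: 5 bars of 5 beats is 25 beats; at 0.5 beats each that's 50 chords.
B: 20 bars of 2 beats is 40 beats; at 5 beats each that's 8 chords.
C: 5 bars of 4 beats is 20 beats; at 1 beat each that's 20 chords.
D: 10 bars of 4 beats is 40 beats; at 4 beats each that's 10 chords.
Overall: 88 chords over 40 bars → 88/40 = 2.2 chords per bar.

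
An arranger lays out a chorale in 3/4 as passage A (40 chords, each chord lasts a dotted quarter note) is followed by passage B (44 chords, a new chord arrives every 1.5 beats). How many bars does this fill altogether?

A: 40 × 1.5 = 60 beats = 20 bars.
B: 44 × 1.5 = 66 beats = 22 bars.
Total: 20 + 22 = 42 bars.

42 bars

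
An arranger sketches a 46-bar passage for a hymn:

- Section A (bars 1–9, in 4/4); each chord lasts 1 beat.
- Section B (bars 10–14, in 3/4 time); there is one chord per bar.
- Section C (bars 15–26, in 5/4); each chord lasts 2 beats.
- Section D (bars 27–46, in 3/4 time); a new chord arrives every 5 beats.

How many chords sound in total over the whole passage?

A: 9 bars × 4 beats = 36 beats; 1 beat/chord → 36 chords.
B: 5 bars × 3 beats = 15 beats; 3 beats/chord → 5 chords.
C: 12 bars × 5 beats = 60 beats; 2 beats/chord → 30 chords.
D: 20 bars × 3 beats = 60 beats; 5 beats/chord → 12 chords.
Total: 36 + 5 + 30 + 12 = 83.

83 chords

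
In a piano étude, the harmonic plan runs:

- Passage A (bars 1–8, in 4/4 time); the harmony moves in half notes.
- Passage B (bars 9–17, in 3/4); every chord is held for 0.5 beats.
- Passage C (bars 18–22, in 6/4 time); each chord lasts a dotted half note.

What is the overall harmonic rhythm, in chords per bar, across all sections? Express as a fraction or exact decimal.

A: 8 × 4 = 32 beats ÷ 2 = 16 chords.
B: 9 × 3 = 27 beats ÷ 0.5 = 54 chords.
C: 5 × 6 = 30 beats ÷ 3 = 10 chords.
Overall: 80 chords over 22 bars → 80/22 = 40/11 chords per bar.

40/11 chords per bar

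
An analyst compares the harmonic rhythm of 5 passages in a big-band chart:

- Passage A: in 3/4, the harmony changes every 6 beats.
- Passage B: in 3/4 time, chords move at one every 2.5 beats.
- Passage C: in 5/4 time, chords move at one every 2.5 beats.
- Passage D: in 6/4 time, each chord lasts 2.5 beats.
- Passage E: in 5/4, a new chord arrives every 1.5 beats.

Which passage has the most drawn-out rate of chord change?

Passage A

A: 3/6 = 0.5 chords/bar.
B: 3/2.5 = 1.2 chords/bar.
C: 5/2.5 = 2 chords/bar.
D: 6/2.5 = 2.4 chords/bar.
E: 5/1.5 = 10/3 chords/bar.
Slowest is A at 0.5 chords/bar.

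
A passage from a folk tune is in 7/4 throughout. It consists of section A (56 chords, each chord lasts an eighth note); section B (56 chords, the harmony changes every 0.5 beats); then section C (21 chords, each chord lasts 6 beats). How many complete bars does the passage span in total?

A: 56 × 0.5 = 28 beats = 4 bars.
B: 56 × 0.5 = 28 beats = 4 bars.
C: 21 × 6 = 126 beats = 18 bars.
Total: 4 + 4 + 18 = 26 bars.

26 bars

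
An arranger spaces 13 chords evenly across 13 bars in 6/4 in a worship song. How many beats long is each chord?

13 bars × 6 beats/bar = 78 beats total.
78 beats ÷ 13 chords = 6 beats per chord.

6 beats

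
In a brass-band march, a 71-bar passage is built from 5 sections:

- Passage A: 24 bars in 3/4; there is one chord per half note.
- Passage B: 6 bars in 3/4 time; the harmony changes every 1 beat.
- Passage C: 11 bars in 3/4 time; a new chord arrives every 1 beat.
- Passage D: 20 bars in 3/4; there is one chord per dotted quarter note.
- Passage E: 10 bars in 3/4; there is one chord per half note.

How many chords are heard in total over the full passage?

A: 24·3 = 72 beats, 72/2 = 36 chords.
B: 6·3 = 18 beats, 18/1 = 18 chords.
C: 11·3 = 33 beats, 33/1 = 33 chords.
D: 20·3 = 60 beats, 60/1.5 = 40 chords.
E: 10·3 = 30 beats, 30/2 = 15 chords.
Total: 36 + 18 + 33 + 40 + 15 = 142.

142 chords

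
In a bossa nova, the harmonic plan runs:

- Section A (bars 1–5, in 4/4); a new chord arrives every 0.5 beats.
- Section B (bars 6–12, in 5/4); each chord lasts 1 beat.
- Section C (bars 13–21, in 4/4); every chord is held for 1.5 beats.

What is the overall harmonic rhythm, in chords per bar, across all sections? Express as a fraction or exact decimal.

33/7 chords per bar

A: 5 × 4 = 20 beats ÷ 0.5 = 40 chords.
B: 7 × 5 = 35 beats ÷ 1 = 35 chords.
C: 9 × 4 = 36 beats ÷ 1.5 = 24 chords.
Overall: 99 chords over 21 bars → 99/21 = 33/7 chords per bar.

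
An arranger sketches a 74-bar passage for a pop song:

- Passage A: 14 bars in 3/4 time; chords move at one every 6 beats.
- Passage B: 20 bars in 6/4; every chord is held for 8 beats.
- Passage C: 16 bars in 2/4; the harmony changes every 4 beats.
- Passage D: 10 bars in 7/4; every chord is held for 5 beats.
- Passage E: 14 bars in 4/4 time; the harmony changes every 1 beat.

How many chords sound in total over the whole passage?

100 chords

A has 42 beats and chords last 6 each, so 7 chords.
B has 120 beats and chords last 8 each, so 15 chords.
C has 32 beats and chords last 4 each, so 8 chords.
D has 70 beats and chords last 5 each, so 14 chords.
E has 56 beats and chords last 1 each, so 56 chords.
Total: 7 + 15 + 8 + 14 + 56 = 100.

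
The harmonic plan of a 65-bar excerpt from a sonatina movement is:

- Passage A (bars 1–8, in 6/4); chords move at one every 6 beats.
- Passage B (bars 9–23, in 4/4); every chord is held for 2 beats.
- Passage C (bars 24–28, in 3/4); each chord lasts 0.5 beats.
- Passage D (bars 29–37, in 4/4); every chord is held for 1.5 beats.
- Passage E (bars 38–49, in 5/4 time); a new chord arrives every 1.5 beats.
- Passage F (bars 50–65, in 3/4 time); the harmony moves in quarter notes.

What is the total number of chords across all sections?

180 chords

A: 8·6 = 48 beats, 48/6 = 8 chords.
B: 15·4 = 60 beats, 60/2 = 30 chords.
C: 5·3 = 15 beats, 15/0.5 = 30 chords.
D: 9·4 = 36 beats, 36/1.5 = 24 chords.
E: 12·5 = 60 beats, 60/1.5 = 40 chords.
F: 16·3 = 48 beats, 48/1 = 48 chords.
Total: 8 + 30 + 30 + 24 + 40 + 48 = 180.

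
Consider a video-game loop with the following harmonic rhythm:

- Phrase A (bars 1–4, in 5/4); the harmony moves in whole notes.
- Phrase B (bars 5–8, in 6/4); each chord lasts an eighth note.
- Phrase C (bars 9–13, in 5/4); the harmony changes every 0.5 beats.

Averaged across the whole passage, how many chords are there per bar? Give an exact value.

103/13 chords per bar

A: 4 × 5 = 20 beats ÷ 4 = 5 chords.
B: 4 × 6 = 24 beats ÷ 0.5 = 48 chords.
C: 5 × 5 = 25 beats ÷ 0.5 = 50 chords.
Overall: 103 chords over 13 bars → 103/13 = 103/13 chords per bar.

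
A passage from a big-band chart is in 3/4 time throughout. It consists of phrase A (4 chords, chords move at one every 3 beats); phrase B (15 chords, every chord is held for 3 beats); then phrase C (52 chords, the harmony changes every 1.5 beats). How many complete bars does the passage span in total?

A: 4 × 3 = 12 beats = 4 bars.
B: 15 × 3 = 45 beats = 15 bars.
C: 52 × 1.5 = 78 beats = 26 bars.
Total: 4 + 15 + 26 = 45 bars.

45 bars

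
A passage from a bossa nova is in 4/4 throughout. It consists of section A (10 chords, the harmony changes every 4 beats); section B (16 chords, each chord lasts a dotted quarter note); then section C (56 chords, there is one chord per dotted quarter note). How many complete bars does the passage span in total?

A: 10 × 4 = 40 beats = 10 bars.
B: 16 × 1.5 = 24 beats = 6 bars.
C: 56 × 1.5 = 84 beats = 21 bars.
Total: 10 + 6 + 21 = 37 bars.

37 bars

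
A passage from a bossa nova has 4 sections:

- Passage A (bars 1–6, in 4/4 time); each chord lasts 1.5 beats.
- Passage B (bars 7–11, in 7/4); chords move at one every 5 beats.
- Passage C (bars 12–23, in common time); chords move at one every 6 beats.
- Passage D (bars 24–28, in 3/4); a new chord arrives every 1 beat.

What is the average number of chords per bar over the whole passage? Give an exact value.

A: 6 bars of 4 beats is 24 beats; at 1.5 beats each that's 16 chords.
B: 5 bars of 7 beats is 35 beats; at 5 beats each that's 7 chords.
C: 12 bars of 4 beats is 48 beats; at 6 beats each that's 8 chords.
D: 5 bars of 3 beats is 15 beats; at 1 beat each that's 15 chords.
Overall: 46 chords over 28 bars → 46/28 = 23/14 chords per bar.

23/14 chords per bar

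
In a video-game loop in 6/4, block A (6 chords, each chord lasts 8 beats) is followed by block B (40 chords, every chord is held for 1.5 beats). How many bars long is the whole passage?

A: 6 × 8 = 48 beats = 8 bars.
B: 40 × 1.5 = 60 beats = 10 bars.
Total: 8 + 10 = 18 bars.

18 bars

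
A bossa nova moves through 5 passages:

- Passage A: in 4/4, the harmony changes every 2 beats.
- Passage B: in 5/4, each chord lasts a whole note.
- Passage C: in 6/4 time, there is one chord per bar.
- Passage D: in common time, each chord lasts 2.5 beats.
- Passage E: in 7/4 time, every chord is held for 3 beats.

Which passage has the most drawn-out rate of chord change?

A: 4/2 = 2 chords/bar.
B: 5/4 = 1.25 chords/bar.
C: 6/6 = 1 chord/bar.
D: 4/2.5 = 1.6 chords/bar.
E: 7/3 = 7/3 chords/bar.
Slowest is C at 1 chords/bar.

Passage C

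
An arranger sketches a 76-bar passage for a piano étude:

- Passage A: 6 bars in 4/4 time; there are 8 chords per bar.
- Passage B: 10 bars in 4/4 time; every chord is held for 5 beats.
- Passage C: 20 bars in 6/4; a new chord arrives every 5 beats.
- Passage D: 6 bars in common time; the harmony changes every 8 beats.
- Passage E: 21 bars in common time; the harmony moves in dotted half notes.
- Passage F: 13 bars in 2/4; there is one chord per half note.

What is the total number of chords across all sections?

A: 6·4 = 24 beats, 24/0.5 = 48 chords.
B: 10·4 = 40 beats, 40/5 = 8 chords.
C: 20·6 = 120 beats, 120/5 = 24 chords.
D: 6·4 = 24 beats, 24/8 = 3 chords.
E: 21·4 = 84 beats, 84/3 = 28 chords.
F: 13·2 = 26 beats, 26/2 = 13 chords.
Total: 48 + 8 + 24 + 3 + 28 + 13 = 124.

124 chords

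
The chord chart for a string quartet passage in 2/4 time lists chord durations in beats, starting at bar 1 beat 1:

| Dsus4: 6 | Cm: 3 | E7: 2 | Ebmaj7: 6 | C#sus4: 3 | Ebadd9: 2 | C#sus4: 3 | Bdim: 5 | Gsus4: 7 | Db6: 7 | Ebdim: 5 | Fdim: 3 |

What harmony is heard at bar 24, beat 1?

Beat 1 of bar 24 is beat (24−1)×2 + 1 = 47 overall.
Running totals: Dsus4 ends at 6, Cm ends at 9, E7 ends at 11, Ebmaj7 ends at 17, C#sus4 ends at 20, Ebadd9 ends at 22, C#sus4 ends at 25, Bdim ends at 30, Gsus4 ends at 37, Db6 ends at 44, Ebdim ends at 49.
Beat 47 falls within Ebdim.

Ebdim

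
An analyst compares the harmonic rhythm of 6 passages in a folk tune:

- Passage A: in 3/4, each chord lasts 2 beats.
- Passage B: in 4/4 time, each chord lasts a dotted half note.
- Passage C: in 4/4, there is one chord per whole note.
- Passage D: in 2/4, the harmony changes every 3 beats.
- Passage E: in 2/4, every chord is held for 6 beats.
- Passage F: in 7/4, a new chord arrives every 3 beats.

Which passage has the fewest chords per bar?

A: each chord is 2 beats in 3/4, so 1.5 per bar.
B: each chord is 3 beats in 4/4, so 4/3 per bar.
C: each chord is 4 beats in 4/4, so 1 per bar.
D: each chord is 3 beats in 2/4, so 2/3 per bar.
E: each chord is 6 beats in 2/4, so 1/3 per bar.
F: each chord is 3 beats in 7/4, so 7/3 per bar.
Slowest is E at 1/3 chords/bar.

Passage E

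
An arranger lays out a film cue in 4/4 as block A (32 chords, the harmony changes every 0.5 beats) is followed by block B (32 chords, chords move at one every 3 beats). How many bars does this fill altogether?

28 bars

A: 32 × 0.5 = 16 beats = 4 bars.
B: 32 × 3 = 96 beats = 24 bars.
Total: 4 + 24 = 28 bars.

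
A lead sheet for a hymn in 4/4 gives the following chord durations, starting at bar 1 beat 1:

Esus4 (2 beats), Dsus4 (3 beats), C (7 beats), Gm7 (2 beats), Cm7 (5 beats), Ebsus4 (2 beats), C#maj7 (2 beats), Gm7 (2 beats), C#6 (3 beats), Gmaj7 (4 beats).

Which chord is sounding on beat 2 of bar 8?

Beat 2 of bar 8 is beat (8−1)×4 + 2 = 30 overall.
Running totals: Esus4 ends at 2, Dsus4 ends at 5, C ends at 12, Gm7 ends at 14, Cm7 ends at 19, Ebsus4 ends at 21, C#maj7 ends at 23, Gm7 ends at 25, C#6 ends at 28, Gmaj7 ends at 32.
Beat 30 falls within Gmaj7.

Gmaj7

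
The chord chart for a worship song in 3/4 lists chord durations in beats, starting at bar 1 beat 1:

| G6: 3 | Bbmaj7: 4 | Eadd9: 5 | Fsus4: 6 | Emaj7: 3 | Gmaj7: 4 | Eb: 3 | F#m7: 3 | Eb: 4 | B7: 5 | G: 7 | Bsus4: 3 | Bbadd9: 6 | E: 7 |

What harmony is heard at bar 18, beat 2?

Beat 2 of bar 18 is beat (18−1)×3 + 2 = 53 overall.
Running totals: G6 ends at 3, Bbmaj7 ends at 7, Eadd9 ends at 12, Fsus4 ends at 18, Emaj7 ends at 21, Gmaj7 ends at 25, Eb ends at 28, F#m7 ends at 31, Eb ends at 35, B7 ends at 40, G ends at 47, Bsus4 ends at 50, Bbadd9 ends at 56.
Beat 53 falls within Bbadd9.

Bbadd9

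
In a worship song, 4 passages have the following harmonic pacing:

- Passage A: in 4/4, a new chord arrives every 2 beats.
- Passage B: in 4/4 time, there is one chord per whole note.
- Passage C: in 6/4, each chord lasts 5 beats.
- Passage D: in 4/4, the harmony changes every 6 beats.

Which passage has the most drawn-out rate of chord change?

A: each chord is 2 beats in 4/4, so 2 per bar.
B: each chord is 4 beats in 4/4, so 1 per bar.
C: each chord is 5 beats in 6/4, so 1.2 per bar.
D: each chord is 6 beats in 4/4, so 2/3 per bar.
Slowest is D at 2/3 chords/bar.

Passage D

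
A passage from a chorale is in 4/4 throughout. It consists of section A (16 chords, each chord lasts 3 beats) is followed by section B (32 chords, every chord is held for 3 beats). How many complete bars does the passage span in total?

A: 16 × 3 = 48 beats = 12 bars.
B: 32 × 3 = 96 beats = 24 bars.
Total: 12 + 24 = 36 bars.

36 bars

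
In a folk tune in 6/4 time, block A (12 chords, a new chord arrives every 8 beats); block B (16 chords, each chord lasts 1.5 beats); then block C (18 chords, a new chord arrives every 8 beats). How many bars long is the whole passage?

A: 12 × 8 = 96 beats = 16 bars.
B: 16 × 1.5 = 24 beats = 4 bars.
C: 18 × 8 = 144 beats = 24 bars.
Total: 16 + 4 + 24 = 44 bars.

44 bars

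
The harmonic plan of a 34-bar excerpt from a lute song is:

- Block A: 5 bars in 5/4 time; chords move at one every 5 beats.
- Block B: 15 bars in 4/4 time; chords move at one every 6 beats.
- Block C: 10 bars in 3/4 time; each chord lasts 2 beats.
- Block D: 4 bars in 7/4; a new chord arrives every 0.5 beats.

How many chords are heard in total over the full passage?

86 chords

A has 25 beats and chords last 5 each, so 5 chords.
B has 60 beats and chords last 6 each, so 10 chords.
C has 30 beats and chords last 2 each, so 15 chords.
D has 28 beats and chords last 0.5 each, so 56 chords.
Total: 5 + 10 + 15 + 56 = 86.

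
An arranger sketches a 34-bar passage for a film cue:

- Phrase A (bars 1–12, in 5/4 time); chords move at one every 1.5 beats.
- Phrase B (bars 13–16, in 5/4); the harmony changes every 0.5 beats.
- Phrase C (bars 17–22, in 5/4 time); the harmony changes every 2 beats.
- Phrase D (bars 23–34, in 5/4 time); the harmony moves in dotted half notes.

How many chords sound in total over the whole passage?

115 chords

A: 12·5 = 60 beats, 60/1.5 = 40 chords.
B: 4·5 = 20 beats, 20/0.5 = 40 chords.
C: 6·5 = 30 beats, 30/2 = 15 chords.
D: 12·5 = 60 beats, 60/3 = 20 chords.
Total: 40 + 40 + 15 + 20 = 115.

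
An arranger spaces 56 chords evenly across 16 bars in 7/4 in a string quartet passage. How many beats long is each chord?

2 beats

16 bars × 7 beats/bar = 112 beats total.
112 beats ÷ 56 chords = 2 beats per chord.
(That is a half note.)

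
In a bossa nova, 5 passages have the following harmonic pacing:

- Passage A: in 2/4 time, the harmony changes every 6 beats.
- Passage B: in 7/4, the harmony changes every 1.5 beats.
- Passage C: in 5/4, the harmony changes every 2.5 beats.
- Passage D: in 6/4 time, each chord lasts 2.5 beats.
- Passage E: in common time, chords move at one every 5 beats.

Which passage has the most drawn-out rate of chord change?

A: 2/6 = 1/3 chords/bar.
B: 7/1.5 = 14/3 chords/bar.
C: 5/2.5 = 2 chords/bar.
D: 6/2.5 = 2.4 chords/bar.
E: 4/5 = 0.8 chords/bar.
Slowest is A at 1/3 chords/bar.

Passage A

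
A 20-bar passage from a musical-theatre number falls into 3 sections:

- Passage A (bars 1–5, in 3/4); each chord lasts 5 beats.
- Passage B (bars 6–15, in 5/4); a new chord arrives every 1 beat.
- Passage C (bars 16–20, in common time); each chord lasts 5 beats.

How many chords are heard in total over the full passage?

A has 15 beats and chords last 5 each, so 3 chords.
B has 50 beats and chords last 1 each, so 50 chords.
C has 20 beats and chords last 5 each, so 4 chords.
Total: 3 + 50 + 4 = 57.

57 chords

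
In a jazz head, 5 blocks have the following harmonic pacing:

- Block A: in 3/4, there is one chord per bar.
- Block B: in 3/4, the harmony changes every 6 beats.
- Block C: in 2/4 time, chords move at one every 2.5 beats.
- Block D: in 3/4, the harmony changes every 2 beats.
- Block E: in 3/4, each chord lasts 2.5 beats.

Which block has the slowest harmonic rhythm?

Block B

A: 3/3 = 1 chord/bar.
B: 3/6 = 0.5 chords/bar.
C: 2/2.5 = 0.8 chords/bar.
D: 3/2 = 1.5 chords/bar.
E: 3/2.5 = 1.2 chords/bar.
Slowest is B at 0.5 chords/bar.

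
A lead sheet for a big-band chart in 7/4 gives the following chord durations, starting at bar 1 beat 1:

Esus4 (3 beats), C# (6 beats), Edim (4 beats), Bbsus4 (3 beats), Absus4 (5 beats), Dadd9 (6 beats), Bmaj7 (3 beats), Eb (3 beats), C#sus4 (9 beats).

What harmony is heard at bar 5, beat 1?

Beat 1 of bar 5 is beat (5−1)×7 + 1 = 29 overall.
Running totals: Esus4 ends at 3, C# ends at 9, Edim ends at 13, Bbsus4 ends at 16, Absus4 ends at 21, Dadd9 ends at 27, Bmaj7 ends at 30.
Beat 29 falls within Bmaj7.

Bmaj7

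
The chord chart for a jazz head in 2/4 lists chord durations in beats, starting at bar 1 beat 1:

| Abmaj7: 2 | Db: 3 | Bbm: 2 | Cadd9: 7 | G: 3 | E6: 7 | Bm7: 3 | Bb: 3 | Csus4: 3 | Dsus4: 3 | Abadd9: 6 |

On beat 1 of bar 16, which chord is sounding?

Beat 1 of bar 16 is beat (16−1)×2 + 1 = 31 overall.
Running totals: Abmaj7 ends at 2, Db ends at 5, Bbm ends at 7, Cadd9 ends at 14, G ends at 17, E6 ends at 24, Bm7 ends at 27, Bb ends at 30, Csus4 ends at 33.
Beat 31 falls within Csus4.

Csus4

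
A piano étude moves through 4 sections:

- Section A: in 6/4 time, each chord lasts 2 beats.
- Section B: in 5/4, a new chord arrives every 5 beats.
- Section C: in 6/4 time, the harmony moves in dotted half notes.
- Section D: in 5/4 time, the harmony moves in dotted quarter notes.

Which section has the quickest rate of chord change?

A: each chord is 2 beats in 6/4, so 3 per bar.
B: each chord is 5 beats in 5/4, so 1 per bar.
C: each chord is 3 beats in 6/4, so 2 per bar.
D: each chord is 1.5 beats in 5/4, so 10/3 per bar.
Fastest is D at 10/3 chords/bar.

Section D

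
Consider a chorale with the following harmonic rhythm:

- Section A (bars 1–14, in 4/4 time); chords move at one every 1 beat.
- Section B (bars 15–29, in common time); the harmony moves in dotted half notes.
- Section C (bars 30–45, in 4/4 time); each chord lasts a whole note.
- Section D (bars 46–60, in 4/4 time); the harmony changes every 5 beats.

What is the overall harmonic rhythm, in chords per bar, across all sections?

26/15 chords per bar

A: 14 × 4 = 56 beats ÷ 1 = 56 chords.
B: 15 × 4 = 60 beats ÷ 3 = 20 chords.
C: 16 × 4 = 64 beats ÷ 4 = 16 chords.
D: 15 × 4 = 60 beats ÷ 5 = 12 chords.
Overall: 104 chords over 60 bars → 104/60 = 26/15 chords per bar.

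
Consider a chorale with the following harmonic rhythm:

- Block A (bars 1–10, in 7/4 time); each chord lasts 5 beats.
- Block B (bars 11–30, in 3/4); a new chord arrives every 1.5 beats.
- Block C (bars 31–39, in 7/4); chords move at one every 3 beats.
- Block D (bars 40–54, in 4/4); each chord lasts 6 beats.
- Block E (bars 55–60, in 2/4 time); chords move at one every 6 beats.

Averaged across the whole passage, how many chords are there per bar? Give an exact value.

1.45 chords per bar

A: 10 bars of 7 beats is 70 beats; at 5 beats each that's 14 chords.
B: 20 bars of 3 beats is 60 beats; at 1.5 beats each that's 40 chords.
C: 9 bars of 7 beats is 63 beats; at 3 beats each that's 21 chords.
D: 15 bars of 4 beats is 60 beats; at 6 beats each that's 10 chords.
E: 6 bars of 2 beats is 12 beats; at 6 beats each that's 2 chords.
Overall: 87 chords over 60 bars → 87/60 = 1.45 chords per bar.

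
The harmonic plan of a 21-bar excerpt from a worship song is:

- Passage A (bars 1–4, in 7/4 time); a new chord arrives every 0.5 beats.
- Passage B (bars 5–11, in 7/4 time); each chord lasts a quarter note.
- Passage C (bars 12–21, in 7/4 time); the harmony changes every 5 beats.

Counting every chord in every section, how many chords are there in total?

A has 28 beats and chords last 0.5 each, so 56 chords.
B has 49 beats and chords last 1 each, so 49 chords.
C has 70 beats and chords last 5 each, so 14 chords.
Total: 56 + 49 + 14 = 119.

119 chords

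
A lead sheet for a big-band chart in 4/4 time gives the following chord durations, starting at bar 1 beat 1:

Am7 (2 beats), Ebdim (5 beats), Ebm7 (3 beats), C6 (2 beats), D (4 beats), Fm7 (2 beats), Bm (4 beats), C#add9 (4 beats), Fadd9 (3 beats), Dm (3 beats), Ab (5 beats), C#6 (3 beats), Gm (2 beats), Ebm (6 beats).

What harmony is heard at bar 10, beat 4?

Beat 4 of bar 10 is beat (10−1)×4 + 4 = 40 overall.
Running totals: Am7 ends at 2, Ebdim ends at 7, Ebm7 ends at 10, C6 ends at 12, D ends at 16, Fm7 ends at 18, Bm ends at 22, C#add9 ends at 26, Fadd9 ends at 29, Dm ends at 32, Ab ends at 37, C#6 ends at 40.
Beat 40 falls within C#6.

C#6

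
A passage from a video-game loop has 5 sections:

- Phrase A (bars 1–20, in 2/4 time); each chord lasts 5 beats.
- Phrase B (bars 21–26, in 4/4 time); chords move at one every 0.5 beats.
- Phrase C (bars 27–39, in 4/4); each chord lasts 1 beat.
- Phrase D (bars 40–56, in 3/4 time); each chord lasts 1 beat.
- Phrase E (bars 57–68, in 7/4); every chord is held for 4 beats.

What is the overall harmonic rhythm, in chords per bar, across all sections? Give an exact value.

A: 20 bars of 2 beats is 40 beats; at 5 beats each that's 8 chords.
B: 6 bars of 4 beats is 24 beats; at 0.5 beats each that's 48 chords.
C: 13 bars of 4 beats is 52 beats; at 1 beat each that's 52 chords.
D: 17 bars of 3 beats is 51 beats; at 1 beat each that's 51 chords.
E: 12 bars of 7 beats is 84 beats; at 4 beats each that's 21 chords.
Overall: 180 chords over 68 bars → 180/68 = 45/17 chords per bar.

45/17 chords per bar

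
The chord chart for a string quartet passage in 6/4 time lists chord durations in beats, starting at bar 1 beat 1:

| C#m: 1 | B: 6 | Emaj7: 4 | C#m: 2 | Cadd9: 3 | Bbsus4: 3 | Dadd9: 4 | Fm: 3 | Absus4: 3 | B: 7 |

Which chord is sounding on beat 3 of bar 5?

Beat 3 of bar 5 is beat (5−1)×6 + 3 = 27 overall.
Running totals: C#m ends at 1, B ends at 7, Emaj7 ends at 11, C#m ends at 13, Cadd9 ends at 16, Bbsus4 ends at 19, Dadd9 ends at 23, Fm ends at 26, Absus4 ends at 29.
Beat 27 falls within Absus4.

Absus4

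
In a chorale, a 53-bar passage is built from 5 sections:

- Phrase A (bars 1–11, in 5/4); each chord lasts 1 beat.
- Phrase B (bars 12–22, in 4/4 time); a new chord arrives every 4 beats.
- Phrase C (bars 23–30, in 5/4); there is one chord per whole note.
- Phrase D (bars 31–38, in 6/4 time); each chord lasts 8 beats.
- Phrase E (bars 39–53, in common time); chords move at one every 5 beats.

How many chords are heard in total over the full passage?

94 chords

A has 55 beats and chords last 1 each, so 55 chords.
B has 44 beats and chords last 4 each, so 11 chords.
C has 40 beats and chords last 4 each, so 10 chords.
D has 48 beats and chords last 8 each, so 6 chords.
E has 60 beats and chords last 5 each, so 12 chords.
Total: 55 + 11 + 10 + 6 + 12 = 94.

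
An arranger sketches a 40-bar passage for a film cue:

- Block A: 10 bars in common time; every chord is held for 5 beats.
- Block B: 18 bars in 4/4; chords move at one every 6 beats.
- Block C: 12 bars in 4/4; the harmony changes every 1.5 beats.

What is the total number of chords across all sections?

A: 10·4 = 40 beats, 40/5 = 8 chords.
B: 18·4 = 72 beats, 72/6 = 12 chords.
C: 12·4 = 48 beats, 48/1.5 = 32 chords.
Total: 8 + 12 + 32 = 52.

52 chords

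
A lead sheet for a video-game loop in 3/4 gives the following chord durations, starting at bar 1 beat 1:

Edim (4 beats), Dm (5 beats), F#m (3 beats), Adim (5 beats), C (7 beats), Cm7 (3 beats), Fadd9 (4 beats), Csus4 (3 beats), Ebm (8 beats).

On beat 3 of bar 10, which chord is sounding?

Beat 3 of bar 10 is beat (10−1)×3 + 3 = 30 overall.
Running totals: Edim ends at 4, Dm ends at 9, F#m ends at 12, Adim ends at 17, C ends at 24, Cm7 ends at 27, Fadd9 ends at 31.
Beat 30 falls within Fadd9.

Fadd9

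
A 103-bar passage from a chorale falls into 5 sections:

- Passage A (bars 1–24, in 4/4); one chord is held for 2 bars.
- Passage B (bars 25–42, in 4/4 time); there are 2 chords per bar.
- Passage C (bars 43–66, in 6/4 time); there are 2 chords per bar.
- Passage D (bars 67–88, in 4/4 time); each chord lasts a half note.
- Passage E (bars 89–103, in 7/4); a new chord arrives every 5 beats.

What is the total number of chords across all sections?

161 chords

A: 24 bars × 4 beats = 96 beats; 8 beats/chord → 12 chords.
B: 18 bars × 4 beats = 72 beats; 2 beats/chord → 36 chords.
C: 24 bars × 6 beats = 144 beats; 3 beats/chord → 48 chords.
D: 22 bars × 4 beats = 88 beats; 2 beats/chord → 44 chords.
E: 15 bars × 7 beats = 105 beats; 5 beats/chord → 21 chords.
Total: 12 + 36 + 48 + 44 + 21 = 161.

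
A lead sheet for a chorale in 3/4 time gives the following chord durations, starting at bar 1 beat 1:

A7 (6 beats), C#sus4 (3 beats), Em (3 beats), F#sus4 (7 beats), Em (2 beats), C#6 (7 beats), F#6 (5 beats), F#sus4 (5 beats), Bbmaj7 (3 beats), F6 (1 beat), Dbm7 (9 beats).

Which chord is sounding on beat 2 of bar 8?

C#6

Beat 2 of bar 8 is beat (8−1)×3 + 2 = 23 overall.
Running totals: A7 ends at 6, C#sus4 ends at 9, Em ends at 12, F#sus4 ends at 19, Em ends at 21, C#6 ends at 28.
Beat 23 falls within C#6.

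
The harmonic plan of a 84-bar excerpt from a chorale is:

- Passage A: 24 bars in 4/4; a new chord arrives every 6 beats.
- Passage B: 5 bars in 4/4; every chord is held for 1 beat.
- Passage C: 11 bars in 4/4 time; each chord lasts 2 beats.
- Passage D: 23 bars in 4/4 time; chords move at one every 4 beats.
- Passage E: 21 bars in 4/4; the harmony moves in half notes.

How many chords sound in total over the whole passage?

A has 96 beats and chords last 6 each, so 16 chords.
B has 20 beats and chords last 1 each, so 20 chords.
C has 44 beats and chords last 2 each, so 22 chords.
D has 92 beats and chords last 4 each, so 23 chords.
E has 84 beats and chords last 2 each, so 42 chords.
Total: 16 + 20 + 22 + 23 + 42 = 123.

123 chords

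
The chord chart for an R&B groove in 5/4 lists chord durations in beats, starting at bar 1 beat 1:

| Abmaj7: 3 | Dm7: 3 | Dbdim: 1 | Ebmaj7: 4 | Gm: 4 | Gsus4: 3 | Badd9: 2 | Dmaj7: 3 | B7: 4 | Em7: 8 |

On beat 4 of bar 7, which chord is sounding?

Em7

Beat 4 of bar 7 is beat (7−1)×5 + 4 = 34 overall.
Running totals: Abmaj7 ends at 3, Dm7 ends at 6, Dbdim ends at 7, Ebmaj7 ends at 11, Gm ends at 15, Gsus4 ends at 18, Badd9 ends at 20, Dmaj7 ends at 23, B7 ends at 27, Em7 ends at 35.
Beat 34 falls within Em7.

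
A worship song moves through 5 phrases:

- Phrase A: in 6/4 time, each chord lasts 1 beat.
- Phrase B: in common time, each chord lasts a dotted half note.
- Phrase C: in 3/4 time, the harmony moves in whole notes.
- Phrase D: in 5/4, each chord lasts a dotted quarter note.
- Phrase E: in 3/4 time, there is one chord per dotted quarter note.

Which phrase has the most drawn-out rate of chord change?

A: each chord is 1 beat in 6/4, so 6 per bar.
B: each chord is 3 beats in 4/4, so 4/3 per bar.
C: each chord is 4 beats in 3/4, so 0.75 per bar.
D: each chord is 1.5 beats in 5/4, so 10/3 per bar.
E: each chord is 1.5 beats in 3/4, so 2 per bar.
Slowest is C at 0.75 chords/bar.

Phrase C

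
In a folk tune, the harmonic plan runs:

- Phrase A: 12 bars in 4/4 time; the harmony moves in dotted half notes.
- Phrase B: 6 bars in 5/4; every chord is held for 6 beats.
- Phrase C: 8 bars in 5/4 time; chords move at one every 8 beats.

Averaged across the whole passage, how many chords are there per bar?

A: 12 bars of 4 beats is 48 beats; at 3 beats each that's 16 chords.
B: 6 bars of 5 beats is 30 beats; at 6 beats each that's 5 chords.
C: 8 bars of 5 beats is 40 beats; at 8 beats each that's 5 chords.
Overall: 26 chords over 26 bars → 26/26 = 1 chords per bar.

1 chords per bar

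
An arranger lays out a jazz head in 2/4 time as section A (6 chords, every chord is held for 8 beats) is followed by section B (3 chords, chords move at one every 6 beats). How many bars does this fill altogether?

A: 6 × 8 = 48 beats = 24 bars.
B: 3 × 6 = 18 beats = 9 bars.
Total: 24 + 9 = 33 bars.

33 bars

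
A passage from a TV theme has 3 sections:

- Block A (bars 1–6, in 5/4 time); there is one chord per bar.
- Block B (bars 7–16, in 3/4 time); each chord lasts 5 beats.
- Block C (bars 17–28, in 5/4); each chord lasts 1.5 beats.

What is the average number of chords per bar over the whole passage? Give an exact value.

13/7 chords per bar

A: 6 × 5 = 30 beats ÷ 5 = 6 chords.
B: 10 × 3 = 30 beats ÷ 5 = 6 chords.
C: 12 × 5 = 60 beats ÷ 1.5 = 40 chords.
Overall: 52 chords over 28 bars → 52/28 = 13/7 chords per bar.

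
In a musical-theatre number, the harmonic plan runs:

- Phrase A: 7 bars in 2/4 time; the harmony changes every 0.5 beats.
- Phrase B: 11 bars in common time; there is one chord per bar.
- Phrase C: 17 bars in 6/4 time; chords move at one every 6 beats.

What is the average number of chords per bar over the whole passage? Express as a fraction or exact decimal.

A: 7 bars of 2 beats is 14 beats; at 0.5 beats each that's 28 chords.
B: 11 bars of 4 beats is 44 beats; at 4 beats each that's 11 chords.
C: 17 bars of 6 beats is 102 beats; at 6 beats each that's 17 chords.
Overall: 56 chords over 35 bars → 56/35 = 1.6 chords per bar.

1.6 chords per bar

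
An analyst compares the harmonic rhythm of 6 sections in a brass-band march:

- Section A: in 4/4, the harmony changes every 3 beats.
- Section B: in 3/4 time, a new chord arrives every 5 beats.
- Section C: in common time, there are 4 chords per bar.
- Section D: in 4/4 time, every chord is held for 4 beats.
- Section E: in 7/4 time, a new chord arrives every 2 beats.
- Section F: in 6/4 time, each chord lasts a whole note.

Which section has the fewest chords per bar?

A: each chord is 3 beats in 4/4, so 4/3 per bar.
B: each chord is 5 beats in 3/4, so 0.6 per bar.
C: each chord is 1 beat in 4/4, so 4 per bar.
D: each chord is 4 beats in 4/4, so 1 per bar.
E: each chord is 2 beats in 7/4, so 3.5 per bar.
F: each chord is 4 beats in 6/4, so 1.5 per bar.
Slowest is B at 0.6 chords/bar.

Section B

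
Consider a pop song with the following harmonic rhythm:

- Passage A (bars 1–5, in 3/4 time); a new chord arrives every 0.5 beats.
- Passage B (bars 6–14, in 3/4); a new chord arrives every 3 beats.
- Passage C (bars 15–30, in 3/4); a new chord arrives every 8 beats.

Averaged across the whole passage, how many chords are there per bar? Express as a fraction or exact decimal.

A: 5 bars of 3 beats is 15 beats; at 0.5 beats each that's 30 chords.
B: 9 bars of 3 beats is 27 beats; at 3 beats each that's 9 chords.
C: 16 bars of 3 beats is 48 beats; at 8 beats each that's 6 chords.
Overall: 45 chords over 30 bars → 45/30 = 1.5 chords per bar.

1.5 chords per bar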